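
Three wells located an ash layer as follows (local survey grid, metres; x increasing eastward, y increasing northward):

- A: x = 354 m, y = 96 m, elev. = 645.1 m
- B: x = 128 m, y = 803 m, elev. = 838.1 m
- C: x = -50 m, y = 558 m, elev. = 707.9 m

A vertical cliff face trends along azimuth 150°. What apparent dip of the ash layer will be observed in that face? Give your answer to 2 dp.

Let the plane be z = a·x + b·y + c.
B−A: −226a + 707b = 193;  C−A: −404a + 462b = 62.8.
Solving gives a = 0.24703, b = 0.35195.
Unit vector along 150° is (sin 150°, cos 150°) = (0.5000, -0.8660).
Slope in that direction = a·(0.5000) + b·(-0.8660) = −0.18128.
Apparent dip = arctan|0.18128| = 10.28° (true dip is 23.3°, so apparent ≤ true as expected).

10.28°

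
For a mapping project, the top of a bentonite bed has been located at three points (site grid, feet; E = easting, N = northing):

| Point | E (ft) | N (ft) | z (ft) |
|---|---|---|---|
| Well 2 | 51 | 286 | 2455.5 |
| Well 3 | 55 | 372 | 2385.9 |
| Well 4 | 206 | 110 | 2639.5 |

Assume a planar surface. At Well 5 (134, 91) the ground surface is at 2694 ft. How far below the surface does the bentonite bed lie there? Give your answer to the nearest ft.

57 ft

Let the plane be z = a·E + b·N + c.
Well 3−Well 2: 4a + 86b = −69.6;  Well 4−Well 2: 155a − 176b = 184.
Solving gives a = 0.25470, b = −0.82115.
Then c = 2455.5 − a·51 − b·286 = 2677.36.
At (134, 91): z_contact = 34.1 − 74.7 + 2677.36 = 2636.8 ft.
Depth below ground = 2694 − 2636.8 = 57 ft.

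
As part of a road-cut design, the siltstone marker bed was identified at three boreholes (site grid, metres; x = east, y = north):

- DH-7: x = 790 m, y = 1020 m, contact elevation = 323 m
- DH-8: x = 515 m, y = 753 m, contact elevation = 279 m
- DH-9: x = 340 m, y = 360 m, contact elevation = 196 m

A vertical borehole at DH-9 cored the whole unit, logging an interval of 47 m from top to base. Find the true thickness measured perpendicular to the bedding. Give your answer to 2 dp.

Two edge vectors: DH-7→DH-8 = (-275, -267, -44), DH-7→DH-9 = (-450, -660, -127).
Normal n = (DH-7→DH-8) × (DH-7→DH-9) = (4869, -15125, 61350).
So ∂z/∂x = −n_x/n_z = −0.07936 and ∂z/∂y = −n_y/n_z = 0.24654.
|∇z| = √(a²+b²) = 0.25900, so dip δ = arctan(0.25900) = 14.52°.
True thickness = vertical thickness × cos δ = 47 × cos 14.52° = 45.50 m.

45.50 m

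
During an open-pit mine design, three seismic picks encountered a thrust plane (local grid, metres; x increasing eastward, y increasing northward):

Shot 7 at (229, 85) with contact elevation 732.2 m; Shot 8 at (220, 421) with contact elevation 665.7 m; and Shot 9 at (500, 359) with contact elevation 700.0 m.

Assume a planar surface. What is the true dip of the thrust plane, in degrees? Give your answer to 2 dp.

Two edge vectors: Shot 7→Shot 8 = (-9, 336, -66.5), Shot 7→Shot 9 = (271, 274, -32.2).
Normal n = (Shot 7→Shot 8) × (Shot 7→Shot 9) = (7401.8, -18311.3, -93522).
So ∂z/∂x = −n_x/n_z = 0.07915 and ∂z/∂y = −n_y/n_z = −0.19580.
Gradient magnitude |∇z| = √(a² + b²) = √(0.00626 + 0.03834) = 0.21119.
True dip = arctan(0.21119) = 11.92°, dipping toward NNW (azimuth ≈ 338°).

11.92°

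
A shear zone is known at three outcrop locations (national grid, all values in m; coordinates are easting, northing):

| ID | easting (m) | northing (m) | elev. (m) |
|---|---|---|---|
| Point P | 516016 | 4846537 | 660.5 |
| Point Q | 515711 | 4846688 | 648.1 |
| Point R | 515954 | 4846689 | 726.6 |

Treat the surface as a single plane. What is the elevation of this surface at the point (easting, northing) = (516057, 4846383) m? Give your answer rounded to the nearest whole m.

Let the plane be z = a·easting + b·northing + c.
Point Q−Point P: −305a + 151b = −12.4;  Point R−Point P: −62a + 152b = 66.1.
Solving gives a = 0.32071734, b = 0.56568733.
Then c = 660.5 − a·516016 − b·4846537 = −2906459.37.
At (516057, 4846383): z = 165508.4 + 2741537.5 − 2906459.37 = 586.5 m.

587 m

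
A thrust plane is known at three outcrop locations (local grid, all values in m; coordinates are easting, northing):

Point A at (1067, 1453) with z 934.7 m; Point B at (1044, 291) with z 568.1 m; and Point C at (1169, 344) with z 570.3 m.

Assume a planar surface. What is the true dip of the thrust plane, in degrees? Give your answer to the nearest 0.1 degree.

18.7°

Two edge vectors: Point A→Point B = (-23, -1162, -366.6), Point A→Point C = (102, -1109, -364.4).
Normal n = (Point A→Point B) × (Point A→Point C) = (16873.4, -45774.4, 144031).
So ∂z/∂easting = −n_x/n_z = −0.11715 and ∂z/∂northing = −n_y/n_z = 0.31781.
Gradient magnitude |∇z| = √(a² + b²) = √(0.01372 + 0.10100) = 0.33871.
True dip = arctan(0.33871) = 18.7°, dipping toward SSE (azimuth ≈ 160°).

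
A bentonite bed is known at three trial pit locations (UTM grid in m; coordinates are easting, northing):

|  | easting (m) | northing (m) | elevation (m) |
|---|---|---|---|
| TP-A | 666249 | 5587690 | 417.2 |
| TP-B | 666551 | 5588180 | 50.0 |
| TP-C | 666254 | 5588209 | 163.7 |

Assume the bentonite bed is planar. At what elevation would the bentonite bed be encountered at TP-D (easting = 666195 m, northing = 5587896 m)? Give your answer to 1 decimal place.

Two edge vectors: TP-A→TP-B = (302, 490, -367.2), TP-A→TP-C = (5, 519, -253.5).
Normal n = (TP-A→TP-B) × (TP-A→TP-C) = (66361.8, 74721, 154288).
So ∂z/∂easting = −n_x/n_z = −0.430116406 and ∂z/∂northing = −n_y/n_z = −0.484295603.
Intercept c from TP-A: 417.2 + 286564.63 + 2706093.70 = 2993075.52.
At (666195, 5587896): z = −286541.4 − 2706193.5 + 2993075.52 = 340.7 m.

340.7 m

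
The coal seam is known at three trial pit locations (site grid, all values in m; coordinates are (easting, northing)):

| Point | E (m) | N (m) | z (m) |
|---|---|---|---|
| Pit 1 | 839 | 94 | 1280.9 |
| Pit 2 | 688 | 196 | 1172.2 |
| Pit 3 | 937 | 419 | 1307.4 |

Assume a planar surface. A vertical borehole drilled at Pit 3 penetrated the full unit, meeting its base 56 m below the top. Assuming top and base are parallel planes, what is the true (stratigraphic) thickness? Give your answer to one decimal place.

46.9 m

Two edge vectors: Pit 1→Pit 2 = (-151, 102, -108.7), Pit 1→Pit 3 = (98, 325, 26.5).
Normal n = (Pit 1→Pit 2) × (Pit 1→Pit 3) = (38030.5, -6651.1, -59071).
So ∂z/∂E = −n_x/n_z = 0.64381 and ∂z/∂N = −n_y/n_z = −0.11260.
|∇z| = √(a²+b²) = 0.65358, so dip δ = arctan(0.65358) = 33.17°.
True thickness = vertical thickness × cos δ = 56 × cos 33.17° = 46.9 m.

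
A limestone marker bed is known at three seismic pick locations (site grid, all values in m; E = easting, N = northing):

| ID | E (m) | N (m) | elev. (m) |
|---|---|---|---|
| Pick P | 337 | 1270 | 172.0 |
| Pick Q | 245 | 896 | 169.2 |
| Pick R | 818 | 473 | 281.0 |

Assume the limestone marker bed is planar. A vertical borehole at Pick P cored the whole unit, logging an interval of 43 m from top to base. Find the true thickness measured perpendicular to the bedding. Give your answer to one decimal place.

Two edge vectors: Pick P→Pick Q = (-92, -374, -2.8), Pick P→Pick R = (481, -797, 109).
Normal n = (Pick P→Pick Q) × (Pick P→Pick R) = (-42997.6, 8681.2, 253218).
So ∂z/∂E = −n_x/n_z = 0.16980 and ∂z/∂N = −n_y/n_z = −0.03428.
|∇z| = √(a²+b²) = 0.17323, so dip δ = arctan(0.17323) = 9.83°.
True thickness = vertical thickness × cos δ = 43 × cos 9.83° = 42.4 m.

42.4 m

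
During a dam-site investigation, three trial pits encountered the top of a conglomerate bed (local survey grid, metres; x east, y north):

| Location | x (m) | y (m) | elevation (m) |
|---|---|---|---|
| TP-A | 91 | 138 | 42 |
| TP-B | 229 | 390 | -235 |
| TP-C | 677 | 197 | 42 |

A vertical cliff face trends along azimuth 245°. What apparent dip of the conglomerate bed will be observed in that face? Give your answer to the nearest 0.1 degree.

21.1°

Two edge vectors: TP-A→TP-B = (138, 252, -277), TP-A→TP-C = (586, 59, 0).
Normal n = (TP-A→TP-B) × (TP-A→TP-C) = (16343, -162322, -139530).
So ∂z/∂x = −n_x/n_z = 0.11713 and ∂z/∂y = −n_y/n_z = −1.16335.
Unit vector along 245° is (sin 245°, cos 245°) = (-0.9063, -0.4226).
Slope in that direction = a·(-0.9063) + b·(-0.4226) = 0.38550.
Apparent dip = arctan|0.38550| = 21.1° (true dip is 49.5°, so apparent ≤ true as expected).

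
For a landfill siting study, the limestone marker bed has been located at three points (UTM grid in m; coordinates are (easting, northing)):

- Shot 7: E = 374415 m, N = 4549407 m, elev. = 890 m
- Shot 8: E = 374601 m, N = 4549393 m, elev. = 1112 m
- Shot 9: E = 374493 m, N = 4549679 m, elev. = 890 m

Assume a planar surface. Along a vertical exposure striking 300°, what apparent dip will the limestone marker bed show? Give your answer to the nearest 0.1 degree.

Let the plane be z = a·E + b·N + c.
Shot 8−Shot 7: 186a − 14b = 222;  Shot 9−Shot 7: 78a + 272b = 0.
Solving gives a = 1.16833, b = −0.33504.
Unit vector along 300° is (sin 300°, cos 300°) = (-0.8660, 0.5000).
Slope in that direction = a·(-0.8660) + b·(0.5000) = −1.17932.
Apparent dip = arctan|1.17932| = 49.7° (true dip is 50.6°, so apparent ≤ true as expected).

49.7°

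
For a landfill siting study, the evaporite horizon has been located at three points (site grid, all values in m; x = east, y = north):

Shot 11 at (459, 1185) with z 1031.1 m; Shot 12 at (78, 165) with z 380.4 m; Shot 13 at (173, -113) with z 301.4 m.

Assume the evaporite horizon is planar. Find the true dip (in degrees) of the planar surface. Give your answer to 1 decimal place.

Let the plane be z = a·x + b·y + c.
Shot 12−Shot 11: −381a − 1020b = −650.7;  Shot 13−Shot 11: −286a − 1298b = −729.7.
Solving gives a = 0.49460, b = 0.45319.
Gradient magnitude |∇z| = √(a² + b²) = √(0.24463 + 0.20538) = 0.67083.
True dip = arctan(0.67083) = 33.9°, dipping toward SW (azimuth ≈ 228°).

33.9°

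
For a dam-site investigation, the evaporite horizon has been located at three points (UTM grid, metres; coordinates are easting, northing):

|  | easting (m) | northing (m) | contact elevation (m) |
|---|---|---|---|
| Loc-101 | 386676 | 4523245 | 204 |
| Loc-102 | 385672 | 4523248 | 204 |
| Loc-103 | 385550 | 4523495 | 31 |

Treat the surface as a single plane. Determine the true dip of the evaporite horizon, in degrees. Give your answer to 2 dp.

35.05°

Two edge vectors: Loc-101→Loc-102 = (-1004, 3, 0), Loc-101→Loc-103 = (-1126, 250, -173).
Normal n = (Loc-101→Loc-102) × (Loc-101→Loc-103) = (-519, -173692, -247622).
So ∂z/∂easting = −n_x/n_z = −0.00210 and ∂z/∂northing = −n_y/n_z = −0.70144.
Gradient magnitude |∇z| = √(a² + b²) = √(0.00000 + 0.49202) = 0.70144.
True dip = arctan(0.70144) = 35.05°, dipping toward N (azimuth ≈ 000°).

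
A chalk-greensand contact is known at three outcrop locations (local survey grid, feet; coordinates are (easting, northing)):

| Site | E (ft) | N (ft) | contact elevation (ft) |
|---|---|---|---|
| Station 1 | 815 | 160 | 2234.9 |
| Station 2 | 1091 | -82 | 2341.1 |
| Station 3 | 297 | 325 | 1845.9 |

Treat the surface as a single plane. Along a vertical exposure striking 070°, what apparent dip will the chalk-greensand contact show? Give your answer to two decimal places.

Two edge vectors: Station 1→Station 2 = (276, -242, 106.2), Station 1→Station 3 = (-518, 165, -389).
Normal n = (Station 1→Station 2) × (Station 1→Station 3) = (76615, 52352.4, -79816).
So ∂z/∂E = −n_x/n_z = 0.95990 and ∂z/∂N = −n_y/n_z = 0.65591.
Unit vector along 070° is (sin 70°, cos 70°) = (0.9397, 0.3420).
Slope in that direction = a·(0.9397) + b·(0.3420) = 1.12634.
Apparent dip = arctan|1.12634| = 48.40° (true dip is 49.3°, so apparent ≤ true as expected).

48.40°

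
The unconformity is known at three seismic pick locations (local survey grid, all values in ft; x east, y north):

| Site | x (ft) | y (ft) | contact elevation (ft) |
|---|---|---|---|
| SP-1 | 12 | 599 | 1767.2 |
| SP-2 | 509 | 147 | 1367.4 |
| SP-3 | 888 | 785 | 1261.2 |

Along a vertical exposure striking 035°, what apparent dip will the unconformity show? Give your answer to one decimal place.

10.8°

Let the plane be z = a·x + b·y + c.
SP-2−SP-1: 497a − 452b = −399.8;  SP-3−SP-1: 876a + 186b = −506.
Solving gives a = −0.62055, b = 0.20218.
Unit vector along 035° is (sin 35°, cos 35°) = (0.5736, 0.8192).
Slope in that direction = a·(0.5736) + b·(0.8192) = −0.19032.
Apparent dip = arctan|0.19032| = 10.8° (true dip is 33.1°, so apparent ≤ true as expected).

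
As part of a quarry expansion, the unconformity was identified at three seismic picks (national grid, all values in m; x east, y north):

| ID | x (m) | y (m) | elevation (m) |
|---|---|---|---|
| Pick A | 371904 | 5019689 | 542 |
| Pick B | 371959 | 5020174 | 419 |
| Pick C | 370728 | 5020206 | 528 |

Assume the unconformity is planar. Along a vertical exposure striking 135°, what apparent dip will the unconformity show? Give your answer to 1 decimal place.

6.0°

Two edge vectors: Pick A→Pick B = (55, 485, -123), Pick A→Pick C = (-1176, 517, -14).
Normal n = (Pick A→Pick B) × (Pick A→Pick C) = (56801, 145418, 598795).
So ∂z/∂x = −n_x/n_z = −0.09486 and ∂z/∂y = −n_y/n_z = −0.24285.
Unit vector along 135° is (sin 135°, cos 135°) = (0.7071, -0.7071).
Slope in that direction = a·(0.7071) + b·(-0.7071) = 0.10465.
Apparent dip = arctan|0.10465| = 6.0° (true dip is 14.6°, so apparent ≤ true as expected).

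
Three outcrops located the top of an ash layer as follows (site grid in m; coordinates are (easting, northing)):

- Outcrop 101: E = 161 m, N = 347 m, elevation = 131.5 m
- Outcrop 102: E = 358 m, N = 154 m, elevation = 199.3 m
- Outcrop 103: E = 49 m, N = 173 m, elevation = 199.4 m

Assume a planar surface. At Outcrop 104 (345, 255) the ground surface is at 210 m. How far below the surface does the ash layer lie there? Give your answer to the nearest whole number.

48 m

Two edge vectors: Outcrop 101→Outcrop 102 = (197, -193, 67.8), Outcrop 101→Outcrop 103 = (-112, -174, 67.9).
Normal n = (Outcrop 101→Outcrop 102) × (Outcrop 101→Outcrop 103) = (-1307.5, -20969.9, -55894).
So ∂z/∂E = −n_x/n_z = −0.02339 and ∂z/∂N = −n_y/n_z = −0.37517.
Intercept c from Outcrop 101: 131.5 + 3.77 + 130.18 = 265.45.
At (345, 255): z_contact = −8.1 − 95.7 + 265.45 = 161.7 m.
Depth below ground = 210 − 161.7 = 48 m.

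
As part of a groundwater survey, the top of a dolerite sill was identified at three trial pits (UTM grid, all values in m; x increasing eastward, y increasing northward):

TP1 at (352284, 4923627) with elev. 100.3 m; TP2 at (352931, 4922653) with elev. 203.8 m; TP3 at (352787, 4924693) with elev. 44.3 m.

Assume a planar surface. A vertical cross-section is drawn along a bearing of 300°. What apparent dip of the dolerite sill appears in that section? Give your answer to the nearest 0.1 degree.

4.5°

Two edge vectors: TP1→TP2 = (647, -974, 103.5), TP1→TP3 = (503, 1066, -56).
Normal n = (TP1→TP2) × (TP1→TP3) = (-55787, 88292.5, 1179624).
So ∂z/∂x = −n_x/n_z = 0.04729 and ∂z/∂y = −n_y/n_z = −0.07485.
Unit vector along 300° is (sin 300°, cos 300°) = (-0.8660, 0.5000).
Slope in that direction = a·(-0.8660) + b·(0.5000) = −0.07838.
Apparent dip = arctan|0.07838| = 4.5° (true dip is 5.1°, so apparent ≤ true as expected).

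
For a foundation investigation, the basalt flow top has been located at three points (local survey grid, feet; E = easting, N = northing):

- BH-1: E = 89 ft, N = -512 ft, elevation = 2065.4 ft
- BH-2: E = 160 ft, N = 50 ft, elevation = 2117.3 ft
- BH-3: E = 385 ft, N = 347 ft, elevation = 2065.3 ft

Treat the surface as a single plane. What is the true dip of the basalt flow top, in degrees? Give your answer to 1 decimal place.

Two edge vectors: BH-1→BH-2 = (71, 562, 51.9), BH-1→BH-3 = (296, 859, -0.1).
Normal n = (BH-1→BH-2) × (BH-1→BH-3) = (-44638.3, 15369.5, -105363).
So ∂z/∂E = −n_x/n_z = −0.42366 and ∂z/∂N = −n_y/n_z = 0.14587.
Gradient magnitude |∇z| = √(a² + b²) = √(0.17949 + 0.02128) = 0.44807.
True dip = arctan(0.44807) = 24.1°, dipping toward ESE (azimuth ≈ 109°).

24.1°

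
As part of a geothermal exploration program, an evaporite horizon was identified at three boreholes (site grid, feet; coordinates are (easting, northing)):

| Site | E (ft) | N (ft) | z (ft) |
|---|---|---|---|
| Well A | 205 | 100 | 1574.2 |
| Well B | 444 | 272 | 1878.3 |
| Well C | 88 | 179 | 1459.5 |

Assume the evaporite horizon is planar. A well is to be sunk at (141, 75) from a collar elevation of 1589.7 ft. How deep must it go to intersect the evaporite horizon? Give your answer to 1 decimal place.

Two edge vectors: Well A→Well B = (239, 172, 304.1), Well A→Well C = (-117, 79, -114.7).
Normal n = (Well A→Well B) × (Well A→Well C) = (-43752.3, -8166.4, 39005).
So ∂z/∂E = −n_x/n_z = 1.12171 and ∂z/∂N = −n_y/n_z = 0.20937.
Intercept c from Well A: 1574.2 − 229.95 − 20.94 = 1323.31.
At (141, 75): z_contact = 158.16 + 15.70 + 1323.31 = 1497.18 ft.
Depth below ground = 1589.7 − 1497.18 = 92.5 ft.

92.5 ft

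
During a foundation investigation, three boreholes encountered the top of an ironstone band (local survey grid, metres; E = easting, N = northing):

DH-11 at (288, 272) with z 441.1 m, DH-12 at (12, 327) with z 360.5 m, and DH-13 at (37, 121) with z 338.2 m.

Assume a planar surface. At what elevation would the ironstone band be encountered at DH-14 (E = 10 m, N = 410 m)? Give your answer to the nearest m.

372 m

Two edge vectors: DH-11→DH-12 = (-276, 55, -80.6), DH-11→DH-13 = (-251, -151, -102.9).
Normal n = (DH-11→DH-12) × (DH-11→DH-13) = (-17830.1, -8169.8, 55481).
So ∂z/∂E = −n_x/n_z = 0.32137 and ∂z/∂N = −n_y/n_z = 0.14725.
Intercept c from DH-11: 441.1 − 92.56 − 40.05 = 308.49.
At (10, 410): z = 3.2 + 60.4 + 308.49 = 372.1 m.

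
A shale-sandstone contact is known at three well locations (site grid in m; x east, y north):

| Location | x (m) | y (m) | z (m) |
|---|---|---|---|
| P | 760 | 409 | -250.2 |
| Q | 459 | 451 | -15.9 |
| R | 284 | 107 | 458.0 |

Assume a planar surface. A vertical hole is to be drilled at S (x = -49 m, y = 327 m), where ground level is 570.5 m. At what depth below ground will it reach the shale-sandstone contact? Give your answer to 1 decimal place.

12.3 m

Let the plane be z = a·x + b·y + c.
Q−P: −301a + 42b = 234.3;  R−P: −476a − 302b = 708.2.
Solving gives a = −0.90630, b = −0.91656.
Then c = -250.2 − a·760 − b·409 = 813.46.
At (-49, 327): z_contact = 44.41 − 299.72 + 813.46 = 558.15 m.
Depth below ground = 570.5 − 558.15 = 12.3 m.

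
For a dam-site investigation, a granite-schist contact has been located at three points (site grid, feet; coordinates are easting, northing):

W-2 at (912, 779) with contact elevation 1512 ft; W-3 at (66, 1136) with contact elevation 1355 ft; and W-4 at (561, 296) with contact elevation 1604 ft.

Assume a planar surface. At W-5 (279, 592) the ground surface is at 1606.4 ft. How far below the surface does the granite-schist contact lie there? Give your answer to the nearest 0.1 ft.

Let the plane be z = a·easting + b·northing + c.
W-3−W-2: −846a + 357b = −157;  W-4−W-2: −351a − 483b = 92.
Solving gives a = 0.080511, b = −0.248984.
Then c = 1512 − a·912 − b·779 = 1632.53.
At (279, 592): z_contact = 22.46 − 147.40 + 1632.53 = 1507.60 ft.
Depth below ground = 1606.4 − 1507.60 = 98.8 ft.

98.8 ft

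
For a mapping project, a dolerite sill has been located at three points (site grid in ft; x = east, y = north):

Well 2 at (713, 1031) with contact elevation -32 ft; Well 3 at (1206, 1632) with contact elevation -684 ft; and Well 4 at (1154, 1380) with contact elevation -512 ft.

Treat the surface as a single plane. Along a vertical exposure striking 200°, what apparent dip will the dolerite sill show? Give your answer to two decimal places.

36.44°

Two edge vectors: Well 2→Well 3 = (493, 601, -652), Well 2→Well 4 = (441, 349, -480).
Normal n = (Well 2→Well 3) × (Well 2→Well 4) = (-60932, -50892, -92984).
So ∂z/∂x = −n_x/n_z = −0.65530 and ∂z/∂y = −n_y/n_z = −0.54732.
Unit vector along 200° is (sin 200°, cos 200°) = (-0.3420, -0.9397).
Slope in that direction = a·(-0.3420) + b·(-0.9397) = 0.73844.
Apparent dip = arctan|0.73844| = 36.44° (true dip is 40.5°, so apparent ≤ true as expected).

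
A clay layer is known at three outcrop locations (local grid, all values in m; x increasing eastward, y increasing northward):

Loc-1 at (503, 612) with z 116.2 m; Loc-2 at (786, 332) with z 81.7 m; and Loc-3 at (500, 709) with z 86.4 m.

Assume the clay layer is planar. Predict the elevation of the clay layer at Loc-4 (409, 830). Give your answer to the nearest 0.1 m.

87.6 m

Let the plane be z = a·x + b·y + c.
Loc-2−Loc-1: 283a − 280b = −34.5;  Loc-3−Loc-1: −3a + 97b = −29.8.
Solving gives a = −0.43931, b = −0.32080.
Then c = 116.2 − a·503 − b·612 = 533.51.
At (409, 830): z = −179.7 − 266.3 + 533.51 = 87.6 m.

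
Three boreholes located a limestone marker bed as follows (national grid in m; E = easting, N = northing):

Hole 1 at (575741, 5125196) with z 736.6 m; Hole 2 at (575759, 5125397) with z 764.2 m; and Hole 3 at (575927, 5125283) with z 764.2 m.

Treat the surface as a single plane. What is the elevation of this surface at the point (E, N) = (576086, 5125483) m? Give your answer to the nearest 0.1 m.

Let the plane be z = a·E + b·N + c.
Hole 2−Hole 1: 18a + 201b = 27.6;  Hole 3−Hole 1: 186a + 87b = 27.6.
Solving gives a = 0.087839196, b = 0.129447236.
Then c = 736.6 − a·575741 − b·5125196 = −713278.48.
At (576086, 5125483): z = 50602.9 + 663479.6 − 713278.48 = 804.1 m.

804.1 m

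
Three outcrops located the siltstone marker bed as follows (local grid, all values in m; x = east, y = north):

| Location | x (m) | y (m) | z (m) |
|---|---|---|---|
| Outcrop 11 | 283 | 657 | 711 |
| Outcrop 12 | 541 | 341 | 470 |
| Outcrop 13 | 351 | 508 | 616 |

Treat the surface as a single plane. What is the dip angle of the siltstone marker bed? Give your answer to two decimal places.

30.61°

Let the plane be z = a·x + b·y + c.
Outcrop 12−Outcrop 11: 258a − 316b = −241;  Outcrop 13−Outcrop 11: 68a − 149b = −95.
Solving gives a = −0.34735, b = 0.47906.
Gradient magnitude |∇z| = √(a² + b²) = √(0.12065 + 0.22950) = 0.59174.
True dip = arctan(0.59174) = 30.61°, dipping toward SE (azimuth ≈ 144°).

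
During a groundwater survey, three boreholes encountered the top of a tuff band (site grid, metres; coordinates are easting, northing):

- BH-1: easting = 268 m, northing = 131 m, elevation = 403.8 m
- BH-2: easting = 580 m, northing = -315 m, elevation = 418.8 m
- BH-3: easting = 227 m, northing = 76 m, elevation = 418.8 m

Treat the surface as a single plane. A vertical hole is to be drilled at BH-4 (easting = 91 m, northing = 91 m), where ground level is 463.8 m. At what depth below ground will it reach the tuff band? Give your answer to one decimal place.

Two edge vectors: BH-1→BH-2 = (312, -446, 15), BH-1→BH-3 = (-41, -55, 15).
Normal n = (BH-1→BH-2) × (BH-1→BH-3) = (-5865, -5295, -35446).
So ∂z/∂easting = −n_x/n_z = −0.16546 and ∂z/∂northing = −n_y/n_z = −0.14938.
Intercept c from BH-1: 403.8 + 44.34 + 19.57 = 467.71.
At (91, 91): z_contact = −15.06 − 13.59 + 467.71 = 439.06 m.
Depth below ground = 463.8 − 439.06 = 24.7 m.

24.7 m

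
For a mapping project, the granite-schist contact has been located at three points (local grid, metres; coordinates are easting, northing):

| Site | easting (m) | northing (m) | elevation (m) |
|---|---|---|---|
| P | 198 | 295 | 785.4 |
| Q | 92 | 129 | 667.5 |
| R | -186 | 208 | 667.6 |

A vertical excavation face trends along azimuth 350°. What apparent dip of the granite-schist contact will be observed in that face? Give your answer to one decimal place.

29.4°

Two edge vectors: P→Q = (-106, -166, -117.9), P→R = (-384, -87, -117.8).
Normal n = (P→Q) × (P→R) = (9297.5, 32786.8, -54522).
So ∂z/∂easting = −n_x/n_z = 0.17053 and ∂z/∂northing = −n_y/n_z = 0.60135.
Unit vector along 350° is (sin 350°, cos 350°) = (-0.1736, 0.9848).
Slope in that direction = a·(-0.1736) + b·(0.9848) = 0.56260.
Apparent dip = arctan|0.56260| = 29.4° (true dip is 32.0°, so apparent ≤ true as expected).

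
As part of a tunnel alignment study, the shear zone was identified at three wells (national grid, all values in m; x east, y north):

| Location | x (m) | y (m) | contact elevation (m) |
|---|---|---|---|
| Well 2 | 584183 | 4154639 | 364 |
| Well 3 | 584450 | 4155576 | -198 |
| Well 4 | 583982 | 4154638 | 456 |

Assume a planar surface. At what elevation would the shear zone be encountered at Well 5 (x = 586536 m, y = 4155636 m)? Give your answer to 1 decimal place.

-1176.1 m

Let the plane be z = a·x + b·y + c.
Well 3−Well 2: 267a + 937b = −562;  Well 4−Well 2: −201a − 1b = 92.
Solving gives a = −0.455372999, b = −0.470027118.
Then c = 364 − a·584183 − b·4154639 = 2219178.16.
At (586536, 4155636): z = −267092.7 − 1953261.6 + 2219178.16 = -1176.1 m.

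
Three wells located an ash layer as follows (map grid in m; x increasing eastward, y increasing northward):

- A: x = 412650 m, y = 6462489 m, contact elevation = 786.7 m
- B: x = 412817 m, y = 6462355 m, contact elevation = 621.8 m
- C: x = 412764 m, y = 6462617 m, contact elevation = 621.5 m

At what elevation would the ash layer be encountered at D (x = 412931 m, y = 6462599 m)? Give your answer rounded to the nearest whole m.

Let the plane be z = a·x + b·y + c.
B−A: 167a − 134b = −164.9;  C−A: 114a + 128b = −165.2.
Solving gives a = −1.17985376, b = −0.23981775.
Then c = 786.7 − a·412650 − b·6462489 = 2037472.89.
At (412931, 6462599): z = −487198.2 − 1549845.9 + 2037472.89 = 428.8 m.

429 m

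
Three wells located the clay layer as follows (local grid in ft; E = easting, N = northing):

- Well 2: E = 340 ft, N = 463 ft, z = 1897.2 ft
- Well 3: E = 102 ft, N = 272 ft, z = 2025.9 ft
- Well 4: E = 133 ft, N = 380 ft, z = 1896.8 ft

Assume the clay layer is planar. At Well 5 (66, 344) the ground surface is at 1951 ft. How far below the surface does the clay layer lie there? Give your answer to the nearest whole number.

42 ft

Let the plane be z = a·E + b·N + c.
Well 3−Well 2: −238a − 191b = 128.7;  Well 4−Well 2: −207a − 83b = −0.4.
Solving gives a = 0.54383, b = −1.35147.
Then c = 1897.2 − a·340 − b·463 = 2338.03.
At (66, 344): z_contact = 35.9 − 464.9 + 2338.03 = 1909.0 ft.
Depth below ground = 1951 − 1909.0 = 42 ft.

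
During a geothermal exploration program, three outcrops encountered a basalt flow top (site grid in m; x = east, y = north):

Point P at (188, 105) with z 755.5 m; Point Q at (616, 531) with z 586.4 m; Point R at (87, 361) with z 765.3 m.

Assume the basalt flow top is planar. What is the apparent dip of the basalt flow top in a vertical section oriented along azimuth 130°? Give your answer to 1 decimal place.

Let the plane be z = a·x + b·y + c.
Point Q−Point P: 428a + 426b = −169.1;  Point R−Point P: −101a + 256b = 9.8.
Solving gives a = −0.31105, b = −0.08444.
Unit vector along 130° is (sin 130°, cos 130°) = (0.7660, -0.6428).
Slope in that direction = a·(0.7660) + b·(-0.6428) = −0.18400.
Apparent dip = arctan|0.18400| = 10.4° (true dip is 17.9°, so apparent ≤ true as expected).

10.4°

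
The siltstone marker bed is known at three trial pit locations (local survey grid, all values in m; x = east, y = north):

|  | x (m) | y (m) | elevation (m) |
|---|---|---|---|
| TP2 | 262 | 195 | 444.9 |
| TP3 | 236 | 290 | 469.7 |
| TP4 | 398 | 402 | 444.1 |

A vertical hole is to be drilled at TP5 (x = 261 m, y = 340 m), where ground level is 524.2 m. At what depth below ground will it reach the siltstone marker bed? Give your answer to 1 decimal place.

52.5 m

Let the plane be z = a·x + b·y + c.
TP3−TP2: −26a + 95b = 24.8;  TP4−TP2: 136a + 207b = −0.8.
Solving gives a = −0.28465, b = 0.18315.
Then c = 444.9 − a·262 − b·195 = 483.76.
At (261, 340): z_contact = −74.29 + 62.27 + 483.76 = 471.74 m.
Depth below ground = 524.2 − 471.74 = 52.5 m.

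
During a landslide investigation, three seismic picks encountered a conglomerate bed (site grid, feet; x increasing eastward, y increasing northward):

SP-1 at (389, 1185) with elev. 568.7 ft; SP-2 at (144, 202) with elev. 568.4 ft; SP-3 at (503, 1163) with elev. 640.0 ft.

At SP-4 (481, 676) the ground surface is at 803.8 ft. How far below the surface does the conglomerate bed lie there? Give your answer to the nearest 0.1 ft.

Let the plane be z = a·x + b·y + c.
SP-2−SP-1: −245a − 983b = −0.3;  SP-3−SP-1: 114a − 22b = 71.3.
Solving gives a = 0.596793, b = −0.148438.
Then c = 568.7 − a·389 − b·1185 = 512.45.
At (481, 676): z_contact = 287.06 − 100.34 + 512.45 = 699.16 ft.
Depth below ground = 803.8 − 699.16 = 104.6 ft.

104.6 ft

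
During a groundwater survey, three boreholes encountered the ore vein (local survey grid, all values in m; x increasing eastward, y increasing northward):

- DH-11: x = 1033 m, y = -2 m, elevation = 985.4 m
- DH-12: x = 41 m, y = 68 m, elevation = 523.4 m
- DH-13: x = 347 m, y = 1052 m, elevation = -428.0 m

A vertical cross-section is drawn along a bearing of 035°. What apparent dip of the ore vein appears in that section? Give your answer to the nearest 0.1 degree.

33.7°

Two edge vectors: DH-11→DH-12 = (-992, 70, -462), DH-11→DH-13 = (-686, 1054, -1413.4).
Normal n = (DH-11→DH-12) × (DH-11→DH-13) = (388010, -1085160.8, -997548).
So ∂z/∂x = −n_x/n_z = 0.38896 and ∂z/∂y = −n_y/n_z = −1.08783.
Unit vector along 035° is (sin 35°, cos 35°) = (0.5736, 0.8192).
Slope in that direction = a·(0.5736) + b·(0.8192) = −0.66800.
Apparent dip = arctan|0.66800| = 33.7° (true dip is 49.1°, so apparent ≤ true as expected).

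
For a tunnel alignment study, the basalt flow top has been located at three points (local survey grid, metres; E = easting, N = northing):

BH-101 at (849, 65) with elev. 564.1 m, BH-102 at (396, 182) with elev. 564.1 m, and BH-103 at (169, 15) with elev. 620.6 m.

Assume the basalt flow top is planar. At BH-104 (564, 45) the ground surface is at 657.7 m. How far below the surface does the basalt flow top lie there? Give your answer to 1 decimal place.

70.2 m

Two edge vectors: BH-101→BH-102 = (-453, 117, 0), BH-101→BH-103 = (-680, -50, 56.5).
Normal n = (BH-101→BH-102) × (BH-101→BH-103) = (6610.5, 25594.5, 102210).
So ∂z/∂E = −n_x/n_z = −0.06468 and ∂z/∂N = −n_y/n_z = −0.25041.
Intercept c from BH-101: 564.1 + 54.91 + 16.28 = 635.29.
At (564, 45): z_contact = −36.48 − 11.27 + 635.29 = 587.54 m.
Depth below ground = 657.7 − 587.54 = 70.2 m.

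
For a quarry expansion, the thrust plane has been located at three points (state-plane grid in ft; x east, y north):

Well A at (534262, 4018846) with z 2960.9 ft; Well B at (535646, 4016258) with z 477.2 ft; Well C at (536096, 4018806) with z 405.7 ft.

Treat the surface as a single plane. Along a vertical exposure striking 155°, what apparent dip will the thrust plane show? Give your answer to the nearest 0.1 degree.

38.1°

Let the plane be z = a·x + b·y + c.
Well B−Well A: 1384a − 2588b = −2483.7;  Well C−Well A: 1834a − 40b = −2555.2.
Solving gives a = −1.38850, b = 0.21716.
Unit vector along 155° is (sin 155°, cos 155°) = (0.4226, -0.9063).
Slope in that direction = a·(0.4226) + b·(-0.9063) = −0.78362.
Apparent dip = arctan|0.78362| = 38.1° (true dip is 54.6°, so apparent ≤ true as expected).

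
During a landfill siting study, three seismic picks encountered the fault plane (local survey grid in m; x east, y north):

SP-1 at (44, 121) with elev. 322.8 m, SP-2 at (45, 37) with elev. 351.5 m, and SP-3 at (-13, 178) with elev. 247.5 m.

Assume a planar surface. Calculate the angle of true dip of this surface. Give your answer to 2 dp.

Two edge vectors: SP-1→SP-2 = (1, -84, 28.7), SP-1→SP-3 = (-57, 57, -75.3).
Normal n = (SP-1→SP-2) × (SP-1→SP-3) = (4689.3, -1560.6, -4731).
So ∂z/∂x = −n_x/n_z = 0.99119 and ∂z/∂y = −n_y/n_z = −0.32987.
Gradient magnitude |∇z| = √(a² + b²) = √(0.98245 + 0.10881) = 1.04463.
True dip = arctan(1.04463) = 46.25°, dipping toward WNW (azimuth ≈ 288°).

46.25°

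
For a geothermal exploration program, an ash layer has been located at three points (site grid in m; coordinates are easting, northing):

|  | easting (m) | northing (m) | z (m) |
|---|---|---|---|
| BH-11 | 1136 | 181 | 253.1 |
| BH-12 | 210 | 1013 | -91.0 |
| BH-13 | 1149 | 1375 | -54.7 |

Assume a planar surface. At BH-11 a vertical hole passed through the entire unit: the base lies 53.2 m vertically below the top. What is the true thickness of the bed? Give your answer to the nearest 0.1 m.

51.0 m

Let the plane be z = a·easting + b·northing + c.
BH-12−BH-11: −926a + 832b = −344.1;  BH-13−BH-11: 13a + 1194b = −307.8.
Solving gives a = 0.13862, b = −0.25930.
|∇z| = √(a²+b²) = 0.29403, so dip δ = arctan(0.29403) = 16.38°.
True thickness = vertical thickness × cos δ = 53.2 × cos 16.38° = 51.0 m.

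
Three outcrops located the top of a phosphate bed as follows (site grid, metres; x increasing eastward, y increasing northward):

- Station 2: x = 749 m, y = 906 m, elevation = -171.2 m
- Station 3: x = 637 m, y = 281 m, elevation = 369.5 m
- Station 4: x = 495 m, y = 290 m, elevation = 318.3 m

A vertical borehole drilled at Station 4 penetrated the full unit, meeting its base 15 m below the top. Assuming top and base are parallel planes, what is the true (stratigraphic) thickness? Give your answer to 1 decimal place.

10.8 m

Two edge vectors: Station 2→Station 3 = (-112, -625, 540.7), Station 2→Station 4 = (-254, -616, 489.5).
Normal n = (Station 2→Station 3) × (Station 2→Station 4) = (27133.7, -82513.8, -89758).
So ∂z/∂x = −n_x/n_z = 0.30230 and ∂z/∂y = −n_y/n_z = −0.91929.
|∇z| = √(a²+b²) = 0.96772, so dip δ = arctan(0.96772) = 44.06°.
True thickness = vertical thickness × cos δ = 15 × cos 44.06° = 10.8 m.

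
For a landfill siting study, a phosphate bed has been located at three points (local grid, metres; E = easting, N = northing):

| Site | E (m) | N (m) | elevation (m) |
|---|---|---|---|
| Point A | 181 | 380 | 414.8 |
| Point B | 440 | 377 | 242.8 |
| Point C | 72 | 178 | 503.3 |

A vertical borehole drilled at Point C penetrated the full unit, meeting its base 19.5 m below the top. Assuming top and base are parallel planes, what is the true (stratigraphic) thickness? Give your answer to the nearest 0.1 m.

Let the plane be z = a·E + b·N + c.
Point B−Point A: 259a − 3b = −172;  Point C−Point A: −109a − 202b = 88.5.
Solving gives a = −0.66501, b = −0.07928.
|∇z| = √(a²+b²) = 0.66972, so dip δ = arctan(0.66972) = 33.81°.
True thickness = vertical thickness × cos δ = 19.5 × cos 33.81° = 16.2 m.

16.2 m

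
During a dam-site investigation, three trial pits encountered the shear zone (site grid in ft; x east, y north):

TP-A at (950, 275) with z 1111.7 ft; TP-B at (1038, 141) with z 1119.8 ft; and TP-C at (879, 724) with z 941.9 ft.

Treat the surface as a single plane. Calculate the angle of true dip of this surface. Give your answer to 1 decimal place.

38.6°

Let the plane be z = a·x + b·y + c.
TP-B−TP-A: 88a − 134b = 8.1;  TP-C−TP-A: −71a + 449b = −169.8.
Solving gives a = −0.63725, b = −0.47894.
Gradient magnitude |∇z| = √(a² + b²) = √(0.40609 + 0.22939) = 0.79717.
True dip = arctan(0.79717) = 38.6°, dipping toward NE (azimuth ≈ 053°).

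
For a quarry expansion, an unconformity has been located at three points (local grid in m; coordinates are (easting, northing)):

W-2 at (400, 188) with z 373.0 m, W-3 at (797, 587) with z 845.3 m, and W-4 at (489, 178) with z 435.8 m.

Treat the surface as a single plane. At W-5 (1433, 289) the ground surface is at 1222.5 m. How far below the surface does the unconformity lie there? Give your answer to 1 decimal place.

26.6 m

Let the plane be z = a·E + b·N + c.
W-3−W-2: 397a + 399b = 472.3;  W-4−W-2: 89a − 10b = 62.8.
Solving gives a = 0.754292, b = 0.433198.
Then c = 373 − a·400 − b·188 = −10.16.
At (1433, 289): z_contact = 1080.90 + 125.19 − 10.16 = 1195.94 m.
Depth below ground = 1222.5 − 1195.94 = 26.6 m.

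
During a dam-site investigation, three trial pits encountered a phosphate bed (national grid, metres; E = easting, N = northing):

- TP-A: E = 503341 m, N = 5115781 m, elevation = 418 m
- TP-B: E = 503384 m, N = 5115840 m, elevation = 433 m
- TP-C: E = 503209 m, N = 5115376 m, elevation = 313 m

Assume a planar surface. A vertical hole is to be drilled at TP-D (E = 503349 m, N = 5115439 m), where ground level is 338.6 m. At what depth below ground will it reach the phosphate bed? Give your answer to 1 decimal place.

10.8 m

Two edge vectors: TP-A→TP-B = (43, 59, 15), TP-A→TP-C = (-132, -405, -105).
Normal n = (TP-A→TP-B) × (TP-A→TP-C) = (-120, 2535, -9627).
So ∂z/∂E = −n_x/n_z = −0.012464942 and ∂z/∂N = −n_y/n_z = 0.263321907.
Intercept c from TP-A: 418 + 6274.12 − 1347097.21 = −1340405.09.
At (503349, 5115439): z_contact = −6274.22 + 1347007.15 − 1340405.09 = 327.84 m.
Depth below ground = 338.6 − 327.84 = 10.8 m.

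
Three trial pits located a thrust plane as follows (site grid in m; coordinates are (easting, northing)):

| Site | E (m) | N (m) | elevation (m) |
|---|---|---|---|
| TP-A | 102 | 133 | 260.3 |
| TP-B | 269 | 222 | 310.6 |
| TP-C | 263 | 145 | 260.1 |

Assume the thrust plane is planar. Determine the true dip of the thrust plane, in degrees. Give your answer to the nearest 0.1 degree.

33.5°

Two edge vectors: TP-A→TP-B = (167, 89, 50.3), TP-A→TP-C = (161, 12, -0.2).
Normal n = (TP-A→TP-B) × (TP-A→TP-C) = (-621.4, 8131.7, -12325).
So ∂z/∂E = −n_x/n_z = −0.05042 and ∂z/∂N = −n_y/n_z = 0.65977.
Gradient magnitude |∇z| = √(a² + b²) = √(0.00254 + 0.43530) = 0.66170.
True dip = arctan(0.66170) = 33.5°, dipping toward S (azimuth ≈ 176°).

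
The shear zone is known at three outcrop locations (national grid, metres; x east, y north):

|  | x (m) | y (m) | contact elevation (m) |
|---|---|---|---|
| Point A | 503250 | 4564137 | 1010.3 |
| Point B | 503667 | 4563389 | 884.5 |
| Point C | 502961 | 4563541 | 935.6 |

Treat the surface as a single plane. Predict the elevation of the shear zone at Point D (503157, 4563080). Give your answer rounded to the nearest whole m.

861 m

Let the plane be z = a·x + b·y + c.
Point B−Point A: 417a − 748b = −125.8;  Point C−Point A: −289a − 596b = −74.7.
Solving gives a = −0.04110401, b = 0.14526688.
Then c = 1010.3 − a·503250 − b·4564137 = −641322.04.
At (503157, 4563080): z = −20681.8 + 662864.4 − 641322.04 = 860.6 m.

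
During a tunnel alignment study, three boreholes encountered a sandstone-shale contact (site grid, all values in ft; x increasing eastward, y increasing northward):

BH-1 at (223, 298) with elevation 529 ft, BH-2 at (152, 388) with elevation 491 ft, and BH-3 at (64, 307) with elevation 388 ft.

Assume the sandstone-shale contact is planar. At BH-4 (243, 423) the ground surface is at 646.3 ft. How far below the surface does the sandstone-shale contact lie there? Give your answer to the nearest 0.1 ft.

62.9 ft

Let the plane be z = a·x + b·y + c.
BH-2−BH-1: −71a + 90b = −38;  BH-3−BH-1: −159a + 9b = −141.
Solving gives a = 0.90323, b = 0.29032.
Then c = 529 − a·223 − b·298 = 241.06.
At (243, 423): z_contact = 219.48 + 122.81 + 241.06 = 583.35 ft.
Depth below ground = 646.3 − 583.35 = 62.9 ft.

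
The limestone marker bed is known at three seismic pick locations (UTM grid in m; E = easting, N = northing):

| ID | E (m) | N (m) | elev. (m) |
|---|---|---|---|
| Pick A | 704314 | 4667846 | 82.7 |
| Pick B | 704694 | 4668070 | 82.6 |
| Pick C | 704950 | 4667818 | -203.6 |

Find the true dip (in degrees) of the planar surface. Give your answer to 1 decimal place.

39.5°

Two edge vectors: Pick A→Pick B = (380, 224, -0.1), Pick A→Pick C = (636, -28, -286.3).
Normal n = (Pick A→Pick B) × (Pick A→Pick C) = (-64134, 108730.4, -153104).
So ∂z/∂E = −n_x/n_z = −0.41889 and ∂z/∂N = −n_y/n_z = 0.71017.
Gradient magnitude |∇z| = √(a² + b²) = √(0.17547 + 0.50435) = 0.82451.
True dip = arctan(0.82451) = 39.5°, dipping toward SSE (azimuth ≈ 149°).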